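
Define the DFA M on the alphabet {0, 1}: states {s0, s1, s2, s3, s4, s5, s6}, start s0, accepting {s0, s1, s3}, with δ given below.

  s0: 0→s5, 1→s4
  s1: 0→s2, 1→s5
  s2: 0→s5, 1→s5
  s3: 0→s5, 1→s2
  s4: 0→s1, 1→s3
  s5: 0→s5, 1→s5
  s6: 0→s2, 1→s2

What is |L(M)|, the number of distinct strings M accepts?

3

The useful subgraph on states {s0, s1, s3, s4} is acyclic, so L(M) is finite; the longest accepting path visits 3 useful states, giving maximum string length 2.
Counting accepting paths from s0 by length: 1 of length 0, 2 of length 2. Total 3.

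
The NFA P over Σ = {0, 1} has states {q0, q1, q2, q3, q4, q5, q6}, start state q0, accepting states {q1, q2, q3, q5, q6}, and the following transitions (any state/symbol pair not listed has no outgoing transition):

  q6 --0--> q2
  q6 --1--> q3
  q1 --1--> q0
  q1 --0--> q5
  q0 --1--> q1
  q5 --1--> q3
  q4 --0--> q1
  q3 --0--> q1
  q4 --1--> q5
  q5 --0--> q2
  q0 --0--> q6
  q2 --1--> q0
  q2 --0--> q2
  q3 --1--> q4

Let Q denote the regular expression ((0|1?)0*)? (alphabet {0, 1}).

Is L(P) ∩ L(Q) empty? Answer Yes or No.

No

The string 0 is accepted by both P and Q.
Hence L(P) ∩ L(Q) ≠ ∅.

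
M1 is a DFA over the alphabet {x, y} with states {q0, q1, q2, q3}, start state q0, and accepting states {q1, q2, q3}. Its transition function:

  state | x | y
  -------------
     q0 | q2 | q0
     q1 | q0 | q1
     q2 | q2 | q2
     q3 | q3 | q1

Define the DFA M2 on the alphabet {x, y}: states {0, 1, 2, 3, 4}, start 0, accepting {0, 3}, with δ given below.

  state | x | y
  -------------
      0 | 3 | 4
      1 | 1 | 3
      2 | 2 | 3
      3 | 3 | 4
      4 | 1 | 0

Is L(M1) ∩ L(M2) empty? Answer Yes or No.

The string x is accepted by both M1 and M2.
Hence L(M1) ∩ L(M2) ≠ ∅.

No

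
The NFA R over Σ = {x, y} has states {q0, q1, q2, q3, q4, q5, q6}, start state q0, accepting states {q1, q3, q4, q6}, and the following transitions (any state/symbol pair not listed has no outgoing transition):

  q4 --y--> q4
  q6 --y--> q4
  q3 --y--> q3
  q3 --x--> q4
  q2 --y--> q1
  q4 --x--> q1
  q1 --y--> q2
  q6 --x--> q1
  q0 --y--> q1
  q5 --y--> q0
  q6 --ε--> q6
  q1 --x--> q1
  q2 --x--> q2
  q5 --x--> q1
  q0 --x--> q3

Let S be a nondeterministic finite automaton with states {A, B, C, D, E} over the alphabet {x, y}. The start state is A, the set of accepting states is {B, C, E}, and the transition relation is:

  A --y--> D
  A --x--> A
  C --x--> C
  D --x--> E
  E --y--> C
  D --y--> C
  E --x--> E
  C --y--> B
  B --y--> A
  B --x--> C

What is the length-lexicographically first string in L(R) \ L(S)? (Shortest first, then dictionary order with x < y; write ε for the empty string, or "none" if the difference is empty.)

x

The string x is accepted by R but not by S.
No shorter string lies in the difference, and x is the lexicographically first length-1 string in L(R) \ L(S).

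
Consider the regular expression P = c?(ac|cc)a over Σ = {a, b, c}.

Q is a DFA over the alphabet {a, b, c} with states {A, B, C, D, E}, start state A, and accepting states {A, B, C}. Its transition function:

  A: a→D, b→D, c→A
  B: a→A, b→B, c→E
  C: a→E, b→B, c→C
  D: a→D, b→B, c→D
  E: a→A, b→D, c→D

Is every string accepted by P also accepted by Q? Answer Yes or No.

The string aca is in L(P) but not in L(Q).
So L(P) ⊄ L(Q).

No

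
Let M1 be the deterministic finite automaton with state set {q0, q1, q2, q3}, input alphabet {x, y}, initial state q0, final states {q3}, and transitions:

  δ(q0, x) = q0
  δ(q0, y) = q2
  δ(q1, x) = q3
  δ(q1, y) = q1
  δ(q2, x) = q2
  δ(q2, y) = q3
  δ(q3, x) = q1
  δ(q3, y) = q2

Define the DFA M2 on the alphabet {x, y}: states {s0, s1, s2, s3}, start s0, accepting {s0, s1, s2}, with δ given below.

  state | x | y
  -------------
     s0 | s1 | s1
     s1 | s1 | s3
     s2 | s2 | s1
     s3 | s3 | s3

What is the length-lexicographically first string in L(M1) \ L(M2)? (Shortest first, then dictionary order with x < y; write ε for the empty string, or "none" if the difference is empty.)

yy

The string yy is accepted by M1 but not by M2.
No shorter string lies in the difference, and yy is the lexicographically first length-2 string in L(M1) \ L(M2).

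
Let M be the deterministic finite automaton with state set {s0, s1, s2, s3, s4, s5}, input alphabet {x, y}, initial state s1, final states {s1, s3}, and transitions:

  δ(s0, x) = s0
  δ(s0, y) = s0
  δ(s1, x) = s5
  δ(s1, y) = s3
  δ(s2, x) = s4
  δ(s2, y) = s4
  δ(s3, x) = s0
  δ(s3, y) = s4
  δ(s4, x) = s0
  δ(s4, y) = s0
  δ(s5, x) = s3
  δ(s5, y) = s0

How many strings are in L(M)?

The useful subgraph on states {s1, s3, s5} is acyclic, so L(M) is finite; the longest accepting path visits 3 useful states, giving maximum string length 2.
Counting accepting paths from s1 by length: 1 of length 0, 1 of length 1, 1 of length 2. Total 3.

3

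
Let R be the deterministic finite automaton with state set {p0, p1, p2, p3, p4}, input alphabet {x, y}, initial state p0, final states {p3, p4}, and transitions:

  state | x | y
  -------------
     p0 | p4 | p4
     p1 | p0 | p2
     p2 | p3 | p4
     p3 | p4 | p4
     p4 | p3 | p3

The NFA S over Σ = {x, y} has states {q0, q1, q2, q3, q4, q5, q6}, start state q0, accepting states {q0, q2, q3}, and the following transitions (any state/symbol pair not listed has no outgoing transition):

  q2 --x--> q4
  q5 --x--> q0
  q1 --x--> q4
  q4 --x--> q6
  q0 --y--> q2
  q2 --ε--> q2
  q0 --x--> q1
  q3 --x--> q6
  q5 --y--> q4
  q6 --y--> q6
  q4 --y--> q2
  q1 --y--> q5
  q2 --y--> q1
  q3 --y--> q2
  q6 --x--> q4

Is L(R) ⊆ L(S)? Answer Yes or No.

The string x is in L(R) but not in L(S).
So L(R) ⊄ L(S).

No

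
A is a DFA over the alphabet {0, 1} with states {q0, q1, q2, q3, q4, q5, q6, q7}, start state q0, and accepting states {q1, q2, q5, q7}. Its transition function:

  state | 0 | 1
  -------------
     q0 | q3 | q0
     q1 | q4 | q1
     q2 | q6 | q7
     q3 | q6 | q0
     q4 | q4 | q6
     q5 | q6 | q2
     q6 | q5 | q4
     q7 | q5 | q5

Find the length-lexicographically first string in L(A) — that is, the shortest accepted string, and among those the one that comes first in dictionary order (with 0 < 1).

000

A breadth-first search from q0 reaches an accepting state first via the path q0 → q3 → q6 → q5 on input 000.
No string of length < 3 is accepted (BFS exhausts all shorter strings without reaching an accepting state), and 000 is the lexicographically least accepting string of length 3.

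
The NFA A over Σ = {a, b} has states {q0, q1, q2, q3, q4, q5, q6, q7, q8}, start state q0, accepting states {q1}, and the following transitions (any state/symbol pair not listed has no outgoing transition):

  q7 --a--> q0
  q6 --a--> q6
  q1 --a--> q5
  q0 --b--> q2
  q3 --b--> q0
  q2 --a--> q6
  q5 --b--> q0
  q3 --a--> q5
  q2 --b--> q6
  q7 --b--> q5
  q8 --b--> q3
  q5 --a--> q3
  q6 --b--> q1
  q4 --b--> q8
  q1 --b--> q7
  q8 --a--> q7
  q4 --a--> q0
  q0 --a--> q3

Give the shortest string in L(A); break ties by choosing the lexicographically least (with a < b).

A breadth-first search from q0 reaches an accepting state first via the path q0 → q2 → q6 → q1 on input bab.
No string of length < 3 is accepted (BFS exhausts all shorter strings without reaching an accepting state), and bab is the lexicographically least accepting string of length 3.

bab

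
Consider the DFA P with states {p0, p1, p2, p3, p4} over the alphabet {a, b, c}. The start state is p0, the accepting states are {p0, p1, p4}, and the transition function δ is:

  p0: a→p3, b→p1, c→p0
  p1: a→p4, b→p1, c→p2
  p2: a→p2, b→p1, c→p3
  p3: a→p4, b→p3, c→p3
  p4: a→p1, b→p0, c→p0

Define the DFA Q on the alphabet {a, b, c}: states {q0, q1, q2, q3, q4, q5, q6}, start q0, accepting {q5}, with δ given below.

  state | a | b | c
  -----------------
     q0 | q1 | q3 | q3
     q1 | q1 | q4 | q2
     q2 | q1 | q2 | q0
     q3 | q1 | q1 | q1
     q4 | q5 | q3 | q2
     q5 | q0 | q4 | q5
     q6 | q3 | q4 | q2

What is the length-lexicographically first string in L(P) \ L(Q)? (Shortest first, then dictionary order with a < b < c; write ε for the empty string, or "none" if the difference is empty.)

The empty string ε is accepted by P but not by Q.
Since ε is the unique shortest string, it is the required witness.

ε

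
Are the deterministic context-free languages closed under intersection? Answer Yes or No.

No

DCFLs are closed under complement (normalise the DPDA to read all of its input, then flip the verdict). If they were also closed under intersection, De Morgan would make them closed under union; but {aⁿbⁿ : n≥0} and {aⁿb²ⁿ : n≥0} are DCFLs (push the a's; pop one per b, respectively one per two b's) whose union no deterministic PDA accepts: a DPDA for it would have a single run on aⁿb²ⁿ, accepting after the prefix aⁿbⁿ and accepting again after n more b's; an ordinary PDA that simulates it on a's and b's and, at any moment when it is accepting, may switch to reading only a fresh letter c while feeding each c to the simulation as a b, would accept aⁱbʲcᵏ (k≥1) exactly when both aⁱbʲ and aⁱbʲ⁺ᵏ are in the language, i.e. its language intersected with the regular set a*b*c⁺ would be exactly {aⁿbⁿcⁿ : n≥1} — impossible, since context-free languages are closed under intersection with regular sets and {aⁿbⁿcⁿ} is not context-free.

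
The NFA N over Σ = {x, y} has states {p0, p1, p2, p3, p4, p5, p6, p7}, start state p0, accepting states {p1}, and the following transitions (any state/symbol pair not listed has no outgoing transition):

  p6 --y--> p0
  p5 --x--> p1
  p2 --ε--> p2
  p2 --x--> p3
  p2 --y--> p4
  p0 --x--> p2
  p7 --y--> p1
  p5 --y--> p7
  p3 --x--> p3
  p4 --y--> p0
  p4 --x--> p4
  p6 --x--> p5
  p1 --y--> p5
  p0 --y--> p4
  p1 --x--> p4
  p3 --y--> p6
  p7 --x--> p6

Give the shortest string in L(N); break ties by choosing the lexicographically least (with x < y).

A breadth-first search from p0 reaches an accepting state first via the path p0 → p2 → p3 → p6 → p5 → p1 on input xxyxx.
No string of length < 5 is accepted (BFS exhausts all shorter strings without reaching an accepting state), and xxyxx is the lexicographically least accepting string of length 5.

xxyxx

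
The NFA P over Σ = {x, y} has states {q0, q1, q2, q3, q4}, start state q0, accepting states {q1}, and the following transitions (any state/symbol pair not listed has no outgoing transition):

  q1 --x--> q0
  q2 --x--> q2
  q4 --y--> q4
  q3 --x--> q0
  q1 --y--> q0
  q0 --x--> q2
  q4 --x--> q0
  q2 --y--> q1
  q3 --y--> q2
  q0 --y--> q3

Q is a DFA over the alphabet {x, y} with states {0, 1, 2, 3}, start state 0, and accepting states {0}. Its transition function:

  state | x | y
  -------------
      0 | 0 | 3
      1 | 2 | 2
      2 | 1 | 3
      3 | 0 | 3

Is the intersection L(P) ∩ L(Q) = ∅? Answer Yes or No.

Yes

Exploring the product automaton P × Q from the start pair (q0, 0), following both machines on each input symbol, reaches 6 state pairs: (q0, 0), (q2, 0), (q3, 3), (q1, 3), (q2, 3), (q0, 3).
P accepts in {q1} and Q accepts in {0}; no reachable pair has both components accepting, so no string drives both machines to acceptance simultaneously and L(P) ∩ L(Q) = ∅.
So no string is accepted by both, and the intersection is empty.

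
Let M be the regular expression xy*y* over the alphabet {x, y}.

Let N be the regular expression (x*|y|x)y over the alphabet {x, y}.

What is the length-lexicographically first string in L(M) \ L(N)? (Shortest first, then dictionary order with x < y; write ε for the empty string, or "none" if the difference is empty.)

x

The string x is accepted by M but not by N.
No shorter string lies in the difference, and x is the lexicographically first length-1 string in L(M) \ L(N).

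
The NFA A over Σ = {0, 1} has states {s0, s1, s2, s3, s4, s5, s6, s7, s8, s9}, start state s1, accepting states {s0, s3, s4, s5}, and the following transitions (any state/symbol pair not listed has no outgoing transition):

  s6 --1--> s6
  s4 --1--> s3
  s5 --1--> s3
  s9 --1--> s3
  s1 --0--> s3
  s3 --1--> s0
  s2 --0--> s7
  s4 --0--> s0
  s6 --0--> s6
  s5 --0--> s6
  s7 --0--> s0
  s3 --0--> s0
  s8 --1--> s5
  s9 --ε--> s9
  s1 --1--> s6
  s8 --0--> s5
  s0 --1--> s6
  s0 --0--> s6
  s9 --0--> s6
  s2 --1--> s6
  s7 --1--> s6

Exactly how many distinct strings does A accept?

3

The useful subgraph on states {s0, s1, s3} is acyclic, so L(A) is finite; the longest accepting path visits 3 useful states, giving maximum string length 2.
Counting accepting paths from s1 by length: 1 of length 1, 2 of length 2. Total 3.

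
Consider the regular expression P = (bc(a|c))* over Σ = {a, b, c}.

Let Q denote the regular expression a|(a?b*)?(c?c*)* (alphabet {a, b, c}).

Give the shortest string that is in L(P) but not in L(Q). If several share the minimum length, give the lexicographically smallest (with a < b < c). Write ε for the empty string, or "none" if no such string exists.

bca

The string bca is accepted by P but not by Q.
No shorter string lies in the difference, and bca is the lexicographically first length-3 string in L(P) \ L(Q).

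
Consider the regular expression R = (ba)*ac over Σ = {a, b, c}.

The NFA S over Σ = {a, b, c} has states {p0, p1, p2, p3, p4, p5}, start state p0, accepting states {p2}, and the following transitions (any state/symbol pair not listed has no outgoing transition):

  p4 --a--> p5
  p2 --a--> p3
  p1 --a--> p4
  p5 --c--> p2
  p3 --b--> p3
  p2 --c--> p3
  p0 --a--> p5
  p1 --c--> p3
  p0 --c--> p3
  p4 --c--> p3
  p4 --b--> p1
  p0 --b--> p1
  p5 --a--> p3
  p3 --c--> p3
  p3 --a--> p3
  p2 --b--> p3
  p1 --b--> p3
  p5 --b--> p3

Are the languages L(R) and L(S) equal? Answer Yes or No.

Converting the expression R to a DFA (subset construction, then merging equivalent states) gives the minimal DFA with states {r0, r1, r2, r3, r4}, start state r0, accepting states {r4} and transitions r0: a→r1, b→r2, c→r3; r1: a→r3, b→r3, c→r4; r2: a→r0, b→r3, c→r3; r3: a→r3, b→r3, c→r3; r4: a→r3, b→r3, c→r3.
Exploring the product automaton R × S from the start pair (r0, p0), following both machines on each input symbol, reaches 6 state pairs: (r0, p0), (r1, p5), (r2, p1), (r3, p3), (r4, p2), (r0, p4).
R accepts in {r4} and S accepts in {p2}. In every reachable pair the two components are either both accepting — (r4, p2) — or both non-accepting, so no string is accepted by exactly one of the machines: L(R) \ L(S) and L(S) \ L(R) are both empty.
Hence every string is accepted by R iff it is accepted by S, and the two languages coincide.

Yes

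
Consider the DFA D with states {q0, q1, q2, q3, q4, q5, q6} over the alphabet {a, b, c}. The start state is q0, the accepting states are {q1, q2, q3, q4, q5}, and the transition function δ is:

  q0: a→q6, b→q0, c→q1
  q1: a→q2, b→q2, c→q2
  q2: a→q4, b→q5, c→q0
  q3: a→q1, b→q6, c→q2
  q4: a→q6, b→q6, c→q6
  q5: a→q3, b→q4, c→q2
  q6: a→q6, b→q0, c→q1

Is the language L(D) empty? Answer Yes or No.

The string c is accepted: the run q0 → q1 ends in the accepting state q1.
Since at least one string is accepted, L(D) is not empty.

No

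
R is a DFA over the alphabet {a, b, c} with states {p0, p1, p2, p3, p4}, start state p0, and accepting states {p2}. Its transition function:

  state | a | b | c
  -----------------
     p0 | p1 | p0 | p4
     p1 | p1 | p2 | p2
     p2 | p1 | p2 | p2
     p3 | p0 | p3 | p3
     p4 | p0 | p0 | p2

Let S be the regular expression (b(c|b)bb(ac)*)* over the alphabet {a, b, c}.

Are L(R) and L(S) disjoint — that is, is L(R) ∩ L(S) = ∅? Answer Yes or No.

No

The string bbbbac is accepted by both R and S.
Hence L(R) ∩ L(S) ≠ ∅.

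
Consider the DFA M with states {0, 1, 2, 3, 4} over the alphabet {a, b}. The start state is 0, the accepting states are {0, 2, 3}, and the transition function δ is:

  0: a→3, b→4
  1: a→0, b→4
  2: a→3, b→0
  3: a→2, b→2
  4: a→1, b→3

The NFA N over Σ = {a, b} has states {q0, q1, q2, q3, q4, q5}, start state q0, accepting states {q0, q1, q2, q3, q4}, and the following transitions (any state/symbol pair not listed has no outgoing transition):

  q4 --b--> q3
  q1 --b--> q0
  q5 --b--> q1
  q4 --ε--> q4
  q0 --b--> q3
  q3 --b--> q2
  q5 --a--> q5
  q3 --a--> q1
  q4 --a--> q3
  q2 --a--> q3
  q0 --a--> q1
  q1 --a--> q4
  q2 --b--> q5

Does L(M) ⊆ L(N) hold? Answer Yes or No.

The string bbb is in L(M) but not in L(N).
So L(M) ⊄ L(N).

No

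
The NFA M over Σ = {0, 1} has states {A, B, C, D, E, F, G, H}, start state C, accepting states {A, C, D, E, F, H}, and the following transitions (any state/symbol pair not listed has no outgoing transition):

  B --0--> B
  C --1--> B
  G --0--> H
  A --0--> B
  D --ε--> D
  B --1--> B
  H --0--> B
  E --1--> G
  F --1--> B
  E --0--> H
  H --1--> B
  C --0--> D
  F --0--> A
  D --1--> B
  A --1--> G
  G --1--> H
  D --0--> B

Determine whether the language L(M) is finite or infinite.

The useful states (reachable from C and able to reach an accepting state) are {C, D}.
Restricted to these states the transition graph has no cycle, so every accepting path has bounded length and L is finite.

finite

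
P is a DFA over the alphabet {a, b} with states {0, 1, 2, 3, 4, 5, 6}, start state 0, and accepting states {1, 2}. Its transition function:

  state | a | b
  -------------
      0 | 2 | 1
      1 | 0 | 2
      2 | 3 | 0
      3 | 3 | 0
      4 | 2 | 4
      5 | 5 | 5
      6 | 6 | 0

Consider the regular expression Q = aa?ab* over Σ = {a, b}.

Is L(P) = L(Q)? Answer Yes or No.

No

The string a is accepted by P but rejected by Q.
So L(P) ≠ L(Q).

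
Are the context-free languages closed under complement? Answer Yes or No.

CFLs are closed under union, so if they were also closed under complement they would be closed under intersection by De Morgan (L₁ ∩ L₂ is the complement of the union of the complements). But {aⁿbⁿcᵐ} ∩ {aᵐbⁿcⁿ} = {aⁿbⁿcⁿ} is not context-free although both operands are.

No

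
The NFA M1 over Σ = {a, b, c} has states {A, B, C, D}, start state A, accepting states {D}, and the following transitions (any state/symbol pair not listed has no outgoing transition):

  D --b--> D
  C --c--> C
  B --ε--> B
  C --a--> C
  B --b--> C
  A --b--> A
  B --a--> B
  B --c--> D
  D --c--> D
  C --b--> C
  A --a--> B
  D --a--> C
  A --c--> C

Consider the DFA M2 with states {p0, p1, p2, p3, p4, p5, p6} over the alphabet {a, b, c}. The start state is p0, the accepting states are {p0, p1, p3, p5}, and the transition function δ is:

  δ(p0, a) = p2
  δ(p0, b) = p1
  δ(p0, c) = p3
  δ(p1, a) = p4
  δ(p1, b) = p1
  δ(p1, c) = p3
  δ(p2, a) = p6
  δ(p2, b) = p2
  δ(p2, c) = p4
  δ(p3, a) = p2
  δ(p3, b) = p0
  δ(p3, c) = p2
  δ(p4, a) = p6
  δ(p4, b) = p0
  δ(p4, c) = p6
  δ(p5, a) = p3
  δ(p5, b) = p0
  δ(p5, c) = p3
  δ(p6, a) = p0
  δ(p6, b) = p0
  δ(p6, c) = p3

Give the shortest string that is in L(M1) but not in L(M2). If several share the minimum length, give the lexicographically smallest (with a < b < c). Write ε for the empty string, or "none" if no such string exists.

ac

The string ac is accepted by M1 but not by M2.
No shorter string lies in the difference, and ac is the lexicographically first length-2 string in L(M1) \ L(M2).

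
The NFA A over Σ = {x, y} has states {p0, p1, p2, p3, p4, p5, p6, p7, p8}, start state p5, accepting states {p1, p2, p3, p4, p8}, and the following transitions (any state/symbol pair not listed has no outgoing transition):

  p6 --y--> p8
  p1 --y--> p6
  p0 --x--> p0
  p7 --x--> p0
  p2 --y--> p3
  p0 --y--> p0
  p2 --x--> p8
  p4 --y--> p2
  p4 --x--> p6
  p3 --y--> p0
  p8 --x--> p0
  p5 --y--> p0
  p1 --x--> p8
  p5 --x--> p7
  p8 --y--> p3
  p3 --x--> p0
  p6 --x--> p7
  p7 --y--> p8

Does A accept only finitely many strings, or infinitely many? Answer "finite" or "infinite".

finite

The useful states (reachable from p5 and able to reach an accepting state) are {p3, p5, p7, p8}.
Restricted to these states the transition graph has no cycle, so every accepting path has bounded length and L is finite.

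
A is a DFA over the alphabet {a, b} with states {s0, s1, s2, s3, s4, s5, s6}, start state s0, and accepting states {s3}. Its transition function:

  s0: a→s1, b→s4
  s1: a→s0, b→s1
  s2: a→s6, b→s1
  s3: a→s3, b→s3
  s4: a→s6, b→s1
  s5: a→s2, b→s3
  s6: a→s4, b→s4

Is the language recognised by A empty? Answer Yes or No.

Yes

The states reachable from the start state are {s0, s1, s4, s6}.
None of the accepting states {s3} is reachable, so no string is accepted and L(A) = ∅.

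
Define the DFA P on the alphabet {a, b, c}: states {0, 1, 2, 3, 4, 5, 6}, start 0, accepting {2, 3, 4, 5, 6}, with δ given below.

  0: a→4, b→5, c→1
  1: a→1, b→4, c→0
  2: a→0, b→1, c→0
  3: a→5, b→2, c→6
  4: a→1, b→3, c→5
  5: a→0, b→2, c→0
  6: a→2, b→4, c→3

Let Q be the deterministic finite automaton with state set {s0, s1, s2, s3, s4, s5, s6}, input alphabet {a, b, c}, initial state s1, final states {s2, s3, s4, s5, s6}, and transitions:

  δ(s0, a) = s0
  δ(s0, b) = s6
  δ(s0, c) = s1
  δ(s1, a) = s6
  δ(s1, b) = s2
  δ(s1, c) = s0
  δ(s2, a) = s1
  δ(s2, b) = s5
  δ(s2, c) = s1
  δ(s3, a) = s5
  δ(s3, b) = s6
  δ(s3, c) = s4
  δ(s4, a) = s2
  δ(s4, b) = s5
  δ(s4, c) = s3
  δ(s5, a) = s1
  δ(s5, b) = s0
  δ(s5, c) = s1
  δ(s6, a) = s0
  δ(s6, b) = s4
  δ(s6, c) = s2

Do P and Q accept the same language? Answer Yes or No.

Exploring the product automaton P × Q from the start pair (0, s1), following both machines on each input symbol, reaches 7 state pairs: (0, s1), (4, s6), (5, s2), (1, s0), (3, s4), (2, s5), (6, s3).
P accepts in {2, 3, 4, 5, 6} and Q accepts in {s2, s3, s4, s5, s6}. In every reachable pair the two components are either both accepting — (4, s6), (5, s2), (3, s4), (2, s5), (6, s3) — or both non-accepting, so no string is accepted by exactly one of the machines: L(P) \ L(Q) and L(Q) \ L(P) are both empty.
Hence every string is accepted by P iff it is accepted by Q, and the two languages coincide.

Yes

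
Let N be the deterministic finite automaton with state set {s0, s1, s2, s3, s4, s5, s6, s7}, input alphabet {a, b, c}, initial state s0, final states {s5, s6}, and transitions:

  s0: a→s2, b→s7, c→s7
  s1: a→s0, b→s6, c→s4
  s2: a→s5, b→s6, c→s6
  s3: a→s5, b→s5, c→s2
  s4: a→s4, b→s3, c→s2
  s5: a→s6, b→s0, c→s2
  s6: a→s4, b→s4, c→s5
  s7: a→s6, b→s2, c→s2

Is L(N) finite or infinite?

infinite

State s0 is reachable from the start and can reach an accepting state, and it lies on the cycle s0 → s2 → s5 → s0.
Traversing that cycle any number of times yields accepted strings of unbounded length, so the language is infinite.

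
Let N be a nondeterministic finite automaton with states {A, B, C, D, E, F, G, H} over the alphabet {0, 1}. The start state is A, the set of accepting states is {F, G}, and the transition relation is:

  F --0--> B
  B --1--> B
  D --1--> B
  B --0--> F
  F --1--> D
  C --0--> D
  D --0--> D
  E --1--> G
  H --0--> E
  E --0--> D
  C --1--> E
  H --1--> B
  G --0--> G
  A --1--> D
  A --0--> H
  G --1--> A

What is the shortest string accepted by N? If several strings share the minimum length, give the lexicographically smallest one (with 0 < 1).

001

A breadth-first search from A reaches an accepting state first via the path A → H → E → G on input 001.
No string of length < 3 is accepted (BFS exhausts all shorter strings without reaching an accepting state), and 001 is the lexicographically least accepting string of length 3.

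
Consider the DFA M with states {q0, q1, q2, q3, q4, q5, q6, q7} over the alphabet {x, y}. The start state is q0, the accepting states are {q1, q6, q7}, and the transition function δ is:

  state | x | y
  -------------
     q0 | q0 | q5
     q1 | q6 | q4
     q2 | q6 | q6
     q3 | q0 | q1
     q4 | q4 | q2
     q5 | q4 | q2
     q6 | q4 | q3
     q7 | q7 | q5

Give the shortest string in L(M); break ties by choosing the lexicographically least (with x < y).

A breadth-first search from q0 reaches an accepting state first via the path q0 → q5 → q2 → q6 on input yyx.
No string of length < 3 is accepted (BFS exhausts all shorter strings without reaching an accepting state), and yyx is the lexicographically least accepting string of length 3.

yyx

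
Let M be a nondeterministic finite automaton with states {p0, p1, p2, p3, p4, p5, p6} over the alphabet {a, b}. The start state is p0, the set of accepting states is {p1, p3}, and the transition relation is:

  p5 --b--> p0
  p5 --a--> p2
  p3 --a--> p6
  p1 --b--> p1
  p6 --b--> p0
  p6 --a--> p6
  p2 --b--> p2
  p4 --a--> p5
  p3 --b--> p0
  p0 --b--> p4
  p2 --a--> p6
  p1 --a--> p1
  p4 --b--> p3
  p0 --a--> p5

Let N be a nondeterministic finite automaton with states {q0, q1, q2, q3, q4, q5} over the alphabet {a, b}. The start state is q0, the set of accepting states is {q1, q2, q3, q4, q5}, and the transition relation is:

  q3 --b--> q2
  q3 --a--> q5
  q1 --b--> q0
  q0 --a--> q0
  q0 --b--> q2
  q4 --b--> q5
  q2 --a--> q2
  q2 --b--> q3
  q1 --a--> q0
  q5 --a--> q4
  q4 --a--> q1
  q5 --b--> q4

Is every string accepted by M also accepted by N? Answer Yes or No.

Exploring the product automaton M × N from the start pair (p0, q0), following both machines on each input symbol, reaches 29 state pairs: (p0, q0), (p5, q0), (p4, q2), (p2, q0), (p0, q2), (p5, q2), (p3, q3), (p6, q0), (p2, q2), (p4, q3), (p0, q3), (p6, q5), (p6, q2), (p2, q3), (p5, q5), (p3, q2), (p6, q4), (p0, q4), (p2, q4), (p6, q1), (p0, q5), (p5, q1), (p4, q5), (p2, q5), (p5, q4), (p4, q4), (p3, q4), (p2, q1), (p3, q5).
M accepts in {p1, p3} and N accepts in {q1, q2, q3, q4, q5}. The reachable pairs whose M-component is accepting are (p3, q3), (p3, q2), (p3, q4), (p3, q5); in each of them the N-component is accepting too, so the product for L(M) \ L(N) (M-component accepting, N-component rejecting) has no reachable accepting pair and the difference is empty.
Hence every string in L(M) is also in L(N).

Yes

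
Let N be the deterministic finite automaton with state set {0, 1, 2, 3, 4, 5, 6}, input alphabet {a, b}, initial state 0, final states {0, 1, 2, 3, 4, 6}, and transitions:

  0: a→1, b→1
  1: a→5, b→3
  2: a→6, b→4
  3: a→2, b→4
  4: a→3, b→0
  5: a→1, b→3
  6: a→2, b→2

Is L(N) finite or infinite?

State 0 is reachable from the start and can reach an accepting state, and it lies on the cycle 0 → 1 → 3 → 2 → 4 → 0.
Traversing that cycle any number of times yields accepted strings of unbounded length, so the language is infinite.

infinite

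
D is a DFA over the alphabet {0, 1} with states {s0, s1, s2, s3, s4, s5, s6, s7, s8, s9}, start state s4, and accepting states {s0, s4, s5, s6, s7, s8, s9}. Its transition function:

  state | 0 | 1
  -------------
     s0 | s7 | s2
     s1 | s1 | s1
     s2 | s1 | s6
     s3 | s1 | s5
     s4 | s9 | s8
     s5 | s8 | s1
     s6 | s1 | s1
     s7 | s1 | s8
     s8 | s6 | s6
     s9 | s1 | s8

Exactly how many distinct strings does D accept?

The useful subgraph on states {s4, s6, s8, s9} is acyclic, so L(D) is finite; the longest accepting path visits 4 useful states, giving maximum string length 3.
Counting accepting paths from s4 by length: 1 of length 0, 2 of length 1, 3 of length 2, 2 of length 3. Total 8.

8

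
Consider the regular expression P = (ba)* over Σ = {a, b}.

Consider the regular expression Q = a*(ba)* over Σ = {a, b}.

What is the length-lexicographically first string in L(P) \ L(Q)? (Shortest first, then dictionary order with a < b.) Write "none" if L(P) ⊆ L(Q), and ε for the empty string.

Converting the expression P to a DFA (subset construction, then merging equivalent states) gives the minimal DFA with states {p0, p1, p2}, start state p0, accepting states {p0} and transitions p0: a→p1, b→p2; p1: a→p1, b→p1; p2: a→p0, b→p1.
Converting the expression Q to a DFA (subset construction, then merging equivalent states) gives the minimal DFA with states {q0, q1, q2, q3}, start state q0, accepting states {q0, q2} and transitions q0: a→q0, b→q1; q1: a→q2, b→q3; q2: a→q3, b→q1; q3: a→q3, b→q3.
Exploring the product automaton P × Q from the start pair (p0, q0), following both machines on each input symbol, reaches 7 state pairs: (p0, q0), (p1, q0), (p2, q1), (p1, q1), (p0, q2), (p1, q3), (p1, q2).
P accepts in {p0} and Q accepts in {q0, q2}. The reachable pairs whose P-component is accepting are (p0, q0), (p0, q2); in each of them the Q-component is accepting too, so the product for L(P) \ L(Q) (P-component accepting, Q-component rejecting) has no reachable accepting pair and the difference is empty.
So every string accepted by P is also accepted by Q: L(P) \ L(Q) = ∅ and there is no such string.

none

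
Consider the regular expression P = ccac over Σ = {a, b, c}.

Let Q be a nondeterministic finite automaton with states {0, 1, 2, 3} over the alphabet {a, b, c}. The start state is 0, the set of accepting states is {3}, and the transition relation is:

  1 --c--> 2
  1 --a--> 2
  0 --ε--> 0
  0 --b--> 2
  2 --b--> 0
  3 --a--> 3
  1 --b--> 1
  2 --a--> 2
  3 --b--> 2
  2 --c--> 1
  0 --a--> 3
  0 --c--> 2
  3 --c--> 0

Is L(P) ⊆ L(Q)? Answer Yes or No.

No

The string ccac is in L(P) but not in L(Q).
So L(P) ⊄ L(Q).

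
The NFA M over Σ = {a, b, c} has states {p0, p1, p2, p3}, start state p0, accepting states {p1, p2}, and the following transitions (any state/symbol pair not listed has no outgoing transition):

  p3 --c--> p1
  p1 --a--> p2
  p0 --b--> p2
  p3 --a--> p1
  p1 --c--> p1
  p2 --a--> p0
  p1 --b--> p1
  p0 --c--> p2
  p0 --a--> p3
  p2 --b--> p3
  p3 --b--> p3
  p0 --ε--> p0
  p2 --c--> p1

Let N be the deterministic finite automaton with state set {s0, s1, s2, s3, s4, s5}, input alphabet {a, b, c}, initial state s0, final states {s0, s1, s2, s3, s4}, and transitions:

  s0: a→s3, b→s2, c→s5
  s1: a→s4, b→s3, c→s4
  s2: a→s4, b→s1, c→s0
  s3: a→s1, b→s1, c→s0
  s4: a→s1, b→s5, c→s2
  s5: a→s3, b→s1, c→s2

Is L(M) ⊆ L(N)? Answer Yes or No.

No

The string c is in L(M) but not in L(N).
So L(M) ⊄ L(N).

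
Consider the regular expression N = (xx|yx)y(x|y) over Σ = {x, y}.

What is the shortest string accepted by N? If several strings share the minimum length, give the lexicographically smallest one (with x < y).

By inspection of the expression, no string of length less than 4 matches, and xxyx is the lexicographically first match of length 4.

xxyx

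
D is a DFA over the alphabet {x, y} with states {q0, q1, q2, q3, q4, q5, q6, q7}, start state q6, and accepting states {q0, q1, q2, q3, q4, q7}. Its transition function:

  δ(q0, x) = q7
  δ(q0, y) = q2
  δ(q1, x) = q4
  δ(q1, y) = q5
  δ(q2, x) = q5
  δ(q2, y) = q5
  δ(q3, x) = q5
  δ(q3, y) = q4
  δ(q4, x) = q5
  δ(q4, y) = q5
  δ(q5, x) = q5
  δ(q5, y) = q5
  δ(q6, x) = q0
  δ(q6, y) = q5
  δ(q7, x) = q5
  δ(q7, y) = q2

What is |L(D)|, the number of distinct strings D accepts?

4

The useful subgraph on states {q0, q2, q6, q7} is acyclic, so L(D) is finite; the longest accepting path visits 4 useful states, giving maximum string length 3.
Counting accepting paths from q6 by length: 1 of length 1, 2 of length 2, 1 of length 3. Total 4.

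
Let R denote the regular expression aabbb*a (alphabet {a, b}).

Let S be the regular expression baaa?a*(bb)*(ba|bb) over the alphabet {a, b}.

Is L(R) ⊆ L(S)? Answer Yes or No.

No

The string aabba is in L(R) but not in L(S).
So L(R) ⊄ L(S).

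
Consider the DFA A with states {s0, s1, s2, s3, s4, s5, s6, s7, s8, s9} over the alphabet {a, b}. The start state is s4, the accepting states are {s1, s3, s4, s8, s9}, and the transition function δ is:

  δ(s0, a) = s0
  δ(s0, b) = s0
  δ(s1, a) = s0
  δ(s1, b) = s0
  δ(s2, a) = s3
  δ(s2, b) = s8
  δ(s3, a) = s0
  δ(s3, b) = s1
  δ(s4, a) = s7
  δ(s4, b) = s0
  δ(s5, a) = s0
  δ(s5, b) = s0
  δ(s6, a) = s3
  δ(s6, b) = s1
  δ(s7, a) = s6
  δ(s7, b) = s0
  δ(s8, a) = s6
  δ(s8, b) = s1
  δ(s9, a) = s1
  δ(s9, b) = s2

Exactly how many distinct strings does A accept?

The useful subgraph on states {s1, s3, s4, s6, s7} is acyclic, so L(A) is finite; the longest accepting path visits 5 useful states, giving maximum string length 4.
Counting accepting paths from s4 by length: 1 of length 0, 2 of length 3, 1 of length 4. Total 4.

4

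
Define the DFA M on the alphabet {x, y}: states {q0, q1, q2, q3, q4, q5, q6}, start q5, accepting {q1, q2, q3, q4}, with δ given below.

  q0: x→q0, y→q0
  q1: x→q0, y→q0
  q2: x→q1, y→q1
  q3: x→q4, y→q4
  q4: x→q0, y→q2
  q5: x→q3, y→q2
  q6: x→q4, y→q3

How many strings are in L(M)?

The useful subgraph on states {q1, q2, q3, q4, q5} is acyclic, so L(M) is finite; the longest accepting path visits 5 useful states, giving maximum string length 4.
Counting accepting paths from q5 by length: 2 of length 1, 4 of length 2, 2 of length 3, 4 of length 4. Total 12.

12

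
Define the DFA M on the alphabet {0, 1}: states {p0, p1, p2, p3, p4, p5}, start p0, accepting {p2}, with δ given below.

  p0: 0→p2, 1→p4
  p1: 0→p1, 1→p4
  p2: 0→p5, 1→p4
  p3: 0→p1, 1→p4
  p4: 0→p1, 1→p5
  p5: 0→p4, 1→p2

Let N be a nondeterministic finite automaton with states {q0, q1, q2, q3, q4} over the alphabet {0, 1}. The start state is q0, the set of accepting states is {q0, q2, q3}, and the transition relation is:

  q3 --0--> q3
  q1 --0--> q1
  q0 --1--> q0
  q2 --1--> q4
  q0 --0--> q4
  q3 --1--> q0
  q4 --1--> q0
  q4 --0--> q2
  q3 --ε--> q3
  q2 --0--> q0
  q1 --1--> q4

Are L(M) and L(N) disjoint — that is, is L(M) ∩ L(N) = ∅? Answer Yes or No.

The string 111 is accepted by both M and N.
Hence L(M) ∩ L(N) ≠ ∅.

No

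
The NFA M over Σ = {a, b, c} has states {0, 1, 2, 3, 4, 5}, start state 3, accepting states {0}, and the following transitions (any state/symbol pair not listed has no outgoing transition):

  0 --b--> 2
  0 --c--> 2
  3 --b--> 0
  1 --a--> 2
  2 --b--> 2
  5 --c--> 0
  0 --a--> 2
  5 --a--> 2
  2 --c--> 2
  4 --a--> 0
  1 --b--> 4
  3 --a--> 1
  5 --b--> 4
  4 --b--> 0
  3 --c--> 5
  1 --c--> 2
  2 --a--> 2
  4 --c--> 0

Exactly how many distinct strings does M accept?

8

The useful subgraph on states {0, 1, 3, 4, 5} is acyclic, so L(M) is finite; the longest accepting path visits 4 useful states, giving maximum string length 3.
Counting accepting paths from 3 by length: 1 of length 1, 1 of length 2, 6 of length 3. Total 8.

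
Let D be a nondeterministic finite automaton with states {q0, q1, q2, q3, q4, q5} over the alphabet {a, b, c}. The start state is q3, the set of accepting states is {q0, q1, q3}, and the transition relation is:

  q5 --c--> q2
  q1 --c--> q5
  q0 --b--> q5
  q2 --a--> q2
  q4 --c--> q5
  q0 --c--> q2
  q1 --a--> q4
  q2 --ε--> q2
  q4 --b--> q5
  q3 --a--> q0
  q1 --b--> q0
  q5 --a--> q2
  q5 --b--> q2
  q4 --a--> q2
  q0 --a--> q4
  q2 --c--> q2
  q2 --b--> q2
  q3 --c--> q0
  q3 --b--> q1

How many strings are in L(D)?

The useful subgraph on states {q0, q1, q3} is acyclic, so L(D) is finite; the longest accepting path visits 3 useful states, giving maximum string length 2.
Counting accepting paths from q3 by length: 1 of length 0, 3 of length 1, 1 of length 2. Total 5.

5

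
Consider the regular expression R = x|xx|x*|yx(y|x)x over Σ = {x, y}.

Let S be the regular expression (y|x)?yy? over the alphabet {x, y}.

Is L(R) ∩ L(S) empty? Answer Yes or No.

Yes

Converting the expression R to a DFA (subset construction, then merging equivalent states) gives the minimal DFA with states {r0, r1, r2, r3, r4, r5, r6}, start state r0, accepting states {r0, r1, r6} and transitions r0: x→r1, y→r2; r1: x→r1, y→r3; r2: x→r4, y→r3; r3: x→r3, y→r3; r4: x→r5, y→r5; r5: x→r6, y→r3; r6: x→r3, y→r3.
Converting the expression S to a DFA (subset construction, then merging equivalent states) gives the minimal DFA with states {s0, s1, s2, s3, s4, s5}, start state s0, accepting states {s2, s4, s5} and transitions s0: x→s1, y→s2; s1: x→s3, y→s4; s2: x→s3, y→s4; s3: x→s3, y→s3; s4: x→s3, y→s5; s5: x→s3, y→s3.
Exploring the product automaton R × S from the start pair (r0, s0), following both machines on each input symbol, reaches 10 state pairs: (r0, s0), (r1, s1), (r2, s2), (r1, s3), (r3, s4), (r4, s3), (r3, s3), (r3, s5), (r5, s3), (r6, s3).
R accepts in {r0, r1, r6} and S accepts in {s2, s4, s5}; no reachable pair has both components accepting, so no string drives both machines to acceptance simultaneously and L(R) ∩ L(S) = ∅.
So no string is accepted by both, and the intersection is empty.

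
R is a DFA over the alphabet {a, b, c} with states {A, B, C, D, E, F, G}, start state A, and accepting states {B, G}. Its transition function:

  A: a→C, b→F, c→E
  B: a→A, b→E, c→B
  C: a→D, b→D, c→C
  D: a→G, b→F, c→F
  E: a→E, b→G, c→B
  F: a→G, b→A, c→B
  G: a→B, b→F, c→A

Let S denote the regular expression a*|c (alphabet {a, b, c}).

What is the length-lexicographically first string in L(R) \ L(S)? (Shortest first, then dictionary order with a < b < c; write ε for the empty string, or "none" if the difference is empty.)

ba

The string ba is accepted by R but not by S.
No shorter string lies in the difference, and ba is the lexicographically first length-2 string in L(R) \ L(S).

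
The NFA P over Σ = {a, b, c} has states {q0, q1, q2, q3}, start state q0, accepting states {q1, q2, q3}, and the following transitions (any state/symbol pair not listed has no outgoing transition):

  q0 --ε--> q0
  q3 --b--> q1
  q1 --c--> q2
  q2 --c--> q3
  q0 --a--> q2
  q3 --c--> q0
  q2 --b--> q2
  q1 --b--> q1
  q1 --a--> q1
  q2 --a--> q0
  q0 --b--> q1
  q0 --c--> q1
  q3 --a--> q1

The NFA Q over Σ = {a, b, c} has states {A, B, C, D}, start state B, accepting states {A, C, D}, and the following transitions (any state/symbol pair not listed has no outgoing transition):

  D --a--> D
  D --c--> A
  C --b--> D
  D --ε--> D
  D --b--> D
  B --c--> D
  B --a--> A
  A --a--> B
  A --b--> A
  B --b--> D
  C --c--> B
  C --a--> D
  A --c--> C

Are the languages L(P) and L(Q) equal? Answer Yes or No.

Exploring the product automaton P × Q from the start pair (q0, B), following both machines on each input symbol, reaches 4 state pairs: (q0, B), (q2, A), (q1, D), (q3, C).
P accepts in {q1, q2, q3} and Q accepts in {A, C, D}. In every reachable pair the two components are either both accepting — (q2, A), (q1, D), (q3, C) — or both non-accepting, so no string is accepted by exactly one of the machines: L(P) \ L(Q) and L(Q) \ L(P) are both empty.
Hence every string is accepted by P iff it is accepted by Q, and the two languages coincide.

Yes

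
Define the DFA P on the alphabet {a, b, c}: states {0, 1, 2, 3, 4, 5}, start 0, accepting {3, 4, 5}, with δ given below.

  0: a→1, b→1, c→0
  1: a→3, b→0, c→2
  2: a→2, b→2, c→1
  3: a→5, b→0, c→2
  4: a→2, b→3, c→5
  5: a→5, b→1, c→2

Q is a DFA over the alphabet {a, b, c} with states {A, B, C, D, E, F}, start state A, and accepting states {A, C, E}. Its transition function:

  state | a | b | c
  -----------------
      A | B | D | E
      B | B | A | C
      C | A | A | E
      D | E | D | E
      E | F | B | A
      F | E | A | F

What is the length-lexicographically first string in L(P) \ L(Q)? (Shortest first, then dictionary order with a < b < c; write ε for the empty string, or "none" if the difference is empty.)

aa

The string aa is accepted by P but not by Q.
No shorter string lies in the difference, and aa is the lexicographically first length-2 string in L(P) \ L(Q).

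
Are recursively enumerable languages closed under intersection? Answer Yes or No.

Run the recogniser for L₁; if it accepts, run the recogniser for L₂ and accept if that accepts too. If either runs forever the input is never accepted, which is all a recogniser needs.
So the recursively enumerable languages are closed under intersection.

Yes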